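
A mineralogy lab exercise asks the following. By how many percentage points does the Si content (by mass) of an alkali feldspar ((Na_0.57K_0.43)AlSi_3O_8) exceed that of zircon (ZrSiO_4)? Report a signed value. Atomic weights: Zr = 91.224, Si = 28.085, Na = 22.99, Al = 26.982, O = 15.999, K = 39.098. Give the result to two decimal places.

15.98 percentage points

Si in (Na_0.57K_0.43)AlSi_3O_8: molar mass 269.145 g/mol; 3×28.085 = 84.255 g → 31.30 wt%.
Si in ZrSiO_4: molar mass 183.305 g/mol; 1×28.085 = 28.085 g → 15.32 wt%.
Difference = 31.30 − 15.32 = 15.98 percentage points.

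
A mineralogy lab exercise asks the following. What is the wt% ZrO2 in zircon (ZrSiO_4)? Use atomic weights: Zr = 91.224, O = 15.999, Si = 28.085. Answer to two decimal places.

67.22 wt%

Molar mass of ZrSiO_4 = 1×91.224 + 1×28.085 + 4×15.999 = 183.305 g/mol.
Each formula unit contains 1 Zr, equivalent to 1/1 = 1.0000 mol ZrO2.
M(ZrO2) = 1×91.224 + 2×15.999 = 123.222 g/mol.
Mass of ZrO2 per formula unit = 1.0000 × 123.222 = 123.222 g.
ZrO2 wt% = 123.222 / 183.305 × 100 = 67.22%.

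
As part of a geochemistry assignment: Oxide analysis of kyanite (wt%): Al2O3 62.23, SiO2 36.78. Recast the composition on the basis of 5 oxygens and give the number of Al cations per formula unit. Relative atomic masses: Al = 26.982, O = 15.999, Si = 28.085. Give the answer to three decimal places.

Al2O3: 62.23/101.961 = 0.61033 mol → 1.22066 mol Al, 1.83099 mol O.
SiO2: 36.78/60.083 = 0.61215 mol → 0.61215 mol Si, 1.22430 mol O.
Total oxygen = 3.05529 mol. Normalization factor = 5/3.05529 = 1.63651.
Al per 5 O = 1.22066 × 1.63651 = 1.998.

1.998 Al apfu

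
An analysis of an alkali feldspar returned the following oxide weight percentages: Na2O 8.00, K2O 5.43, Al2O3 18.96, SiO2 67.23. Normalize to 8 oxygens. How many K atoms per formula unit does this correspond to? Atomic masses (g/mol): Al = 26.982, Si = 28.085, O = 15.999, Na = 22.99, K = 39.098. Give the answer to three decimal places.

0.309 K apfu

Na2O: 8.00/61.979 = 0.12908 mol → 0.25816 mol Na, 0.12908 mol O.
K2O: 5.43/94.195 = 0.05765 mol → 0.11530 mol K, 0.05765 mol O.
Al2O3: 18.96/101.961 = 0.18595 mol → 0.37190 mol Al, 0.55785 mol O.
SiO2: 67.23/60.083 = 1.11895 mol → 1.11895 mol Si, 2.23790 mol O.
Total oxygen = 2.98248 mol. Normalization factor = 8/2.98248 = 2.68233.
K per 8 O = 0.11530 × 2.68233 = 0.309.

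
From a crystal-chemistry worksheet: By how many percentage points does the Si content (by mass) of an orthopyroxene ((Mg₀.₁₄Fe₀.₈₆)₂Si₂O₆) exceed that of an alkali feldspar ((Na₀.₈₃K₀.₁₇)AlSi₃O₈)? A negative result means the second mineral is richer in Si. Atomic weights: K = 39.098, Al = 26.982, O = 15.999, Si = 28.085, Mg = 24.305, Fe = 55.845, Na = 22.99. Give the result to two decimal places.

-9.77 percentage points

Si in (Mg₀.₁₄Fe₀.₈₆)₂Si₂O₆: molar mass 255.023 g/mol; 2×28.085 = 56.170 g → 22.03 wt%.
Si in (Na₀.₈₃K₀.₁₇)AlSi₃O₈: molar mass 264.957 g/mol; 3×28.085 = 84.255 g → 31.80 wt%.
Difference = 22.03 − 31.80 = -9.77 percentage points.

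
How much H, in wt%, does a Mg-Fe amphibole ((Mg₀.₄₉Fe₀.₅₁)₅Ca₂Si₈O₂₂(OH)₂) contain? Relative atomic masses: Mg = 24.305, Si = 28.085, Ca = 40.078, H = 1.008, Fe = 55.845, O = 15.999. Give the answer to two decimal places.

Molar mass of (Mg₀.₄₉Fe₀.₅₁)₅Ca₂Si₈O₂₂(OH)₂: 2.45·24.305 + 2.55·55.845 + 2·40.078 + 8·28.085 + 24·15.999 + 2·1.008 = 892.780 g/mol.
Mass of H per formula unit: 2 × 1.008 = 2.016 g.
Weight fraction H = 2.016 / 892.780 = 0.0023.

0.23 wt%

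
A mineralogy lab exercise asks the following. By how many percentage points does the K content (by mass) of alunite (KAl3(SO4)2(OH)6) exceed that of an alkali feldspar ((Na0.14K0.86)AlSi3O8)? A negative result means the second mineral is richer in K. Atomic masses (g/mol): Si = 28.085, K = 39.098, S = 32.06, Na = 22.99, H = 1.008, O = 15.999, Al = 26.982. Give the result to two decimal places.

-2.74 percentage points

M(KAl3(SO4)2(OH)6) = 414.198 g/mol, so wt% K = 39.098/414.198 × 100 = 9.44%.
M((Na0.14K0.86)AlSi3O8) = 276.072 g/mol, so wt% K = 33.624/276.072 × 100 = 12.18%.
9.44 − 12.18 = -2.74 pp.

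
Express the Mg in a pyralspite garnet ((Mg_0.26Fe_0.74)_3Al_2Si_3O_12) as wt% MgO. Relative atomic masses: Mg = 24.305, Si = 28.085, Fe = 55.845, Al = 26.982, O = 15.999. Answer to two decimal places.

6.64 wt%

Formula mass = 473.141 g/mol.
0.78 Mg → 0.7800 mol MgO per formula unit; M(MgO) = 40.304, so MgO mass = 31.437 g.
31.437/473.141 × 100 = 6.64 wt%.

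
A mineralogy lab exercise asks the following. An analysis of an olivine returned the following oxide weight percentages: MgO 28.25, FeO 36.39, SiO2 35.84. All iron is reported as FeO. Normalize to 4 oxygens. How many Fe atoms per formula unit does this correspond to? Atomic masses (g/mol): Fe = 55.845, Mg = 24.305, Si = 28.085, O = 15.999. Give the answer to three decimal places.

0.844 Fe apfu

MgO (M=40.304): mol = 0.70092; Mg = 0.70092, O = 0.70092.
FeO (M=71.844): mol = 0.50651; Fe = 0.50651, O = 0.50651.
SiO2 (M=60.083): mol = 0.59651; Si = 0.59651, O = 1.19302.
ΣO = 2.40045; factor = 4/ΣO = 1.66635.
Fe apfu = 0.50651 × 1.66635 = 0.844.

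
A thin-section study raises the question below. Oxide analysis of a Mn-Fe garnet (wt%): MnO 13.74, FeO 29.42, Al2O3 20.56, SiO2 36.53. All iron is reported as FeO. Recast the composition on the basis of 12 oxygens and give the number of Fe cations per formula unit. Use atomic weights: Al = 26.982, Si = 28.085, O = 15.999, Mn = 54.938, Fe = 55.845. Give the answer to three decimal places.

MnO: 13.74/70.937 = 0.19369 mol → 0.19369 mol Mn, 0.19369 mol O.
FeO: 29.42/71.844 = 0.40950 mol → 0.40950 mol Fe, 0.40950 mol O.
Al2O3: 20.56/101.961 = 0.20165 mol → 0.40330 mol Al, 0.60495 mol O.
SiO2: 36.53/60.083 = 0.60799 mol → 0.60799 mol Si, 1.21598 mol O.
Total oxygen = 2.42412 mol. Normalization factor = 12/2.42412 = 4.95025.
Fe per 12 O = 0.40950 × 4.95025 = 2.027.

2.027 Fe apfu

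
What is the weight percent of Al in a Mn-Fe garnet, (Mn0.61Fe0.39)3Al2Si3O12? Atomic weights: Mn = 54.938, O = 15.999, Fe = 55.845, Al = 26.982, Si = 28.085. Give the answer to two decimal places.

10.88 wt%

M((Mn0.61Fe0.39)3Al2Si3O12) = 496.082 g/mol.
Al contributes 2 × 26.982 = 53.964 g per mole.
53.964/496.082 = 0.1088 → 10.88%.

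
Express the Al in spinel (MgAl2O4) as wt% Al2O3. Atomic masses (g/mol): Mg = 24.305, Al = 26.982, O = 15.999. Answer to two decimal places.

71.67 wt%

M(MgAl2O4) = 142.265 g/mol; M(Al2O3) = 101.961 g/mol.
Moles Al2O3 per formula unit = 2 Al ÷ 2 = 1.0000.
Al2O3 fraction = (1.0000 × 101.961) / 142.265 = 101.961/142.265 = 0.7167.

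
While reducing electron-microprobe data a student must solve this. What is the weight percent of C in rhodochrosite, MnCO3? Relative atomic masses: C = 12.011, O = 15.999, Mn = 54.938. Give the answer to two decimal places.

Formula mass = 1·54.938 + 1·12.011 + 3·15.999 = 114.946 g/mol, of which 12.011 g is C.
So C makes up 12.011/114.946 = 0.1045 of the mass, i.e. 10.45%.

10.45 weight percent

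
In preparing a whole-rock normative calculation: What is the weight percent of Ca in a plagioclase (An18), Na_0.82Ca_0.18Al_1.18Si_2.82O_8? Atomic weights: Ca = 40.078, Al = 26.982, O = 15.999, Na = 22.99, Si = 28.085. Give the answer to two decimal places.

2.72 wt%

M(Na_0.82Ca_0.18Al_1.18Si_2.82O_8) = 265.096 g/mol.
Ca contributes 0.18 × 40.078 = 7.214 g per mole.
7.214/265.096 = 0.0272 → 2.72%.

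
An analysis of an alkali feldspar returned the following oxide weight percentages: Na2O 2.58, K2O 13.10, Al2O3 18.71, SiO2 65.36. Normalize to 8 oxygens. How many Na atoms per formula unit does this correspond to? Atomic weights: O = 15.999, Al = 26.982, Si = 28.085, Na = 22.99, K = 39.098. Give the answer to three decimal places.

0.229 Na apfu

Na2O (M=61.979): mol = 0.04163; Na = 0.08326, O = 0.04163.
K2O (M=94.195): mol = 0.13907; K = 0.27814, O = 0.13907.
Al2O3 (M=101.961): mol = 0.18350; Al = 0.36700, O = 0.55050.
SiO2 (M=60.083): mol = 1.08783; Si = 1.08783, O = 2.17566.
ΣO = 2.90686; factor = 8/ΣO = 2.75211.
Na apfu = 0.08326 × 2.75211 = 0.229.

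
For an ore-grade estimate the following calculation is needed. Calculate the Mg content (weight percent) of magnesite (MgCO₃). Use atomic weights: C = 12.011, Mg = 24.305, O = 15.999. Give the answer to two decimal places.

28.83 weight percent

Formula mass = 1×24.305 + 1×12.011 + 3×15.999 = 84.313 g/mol, of which 24.305 g is Mg.
So Mg makes up 24.305/84.313 = 0.2883 of the mass, i.e. 28.83%.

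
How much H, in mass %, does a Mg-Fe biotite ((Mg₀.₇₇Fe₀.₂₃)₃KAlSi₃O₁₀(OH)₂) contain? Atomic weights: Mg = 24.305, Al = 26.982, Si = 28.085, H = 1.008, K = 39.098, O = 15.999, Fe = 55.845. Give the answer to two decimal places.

Formula mass = 2.31·24.305 + 0.69·55.845 + 1·39.098 + 1·26.982 + 3·28.085 + 12·15.999 + 2·1.008 = 439.017 g/mol, of which 2.016 g is H.
So H makes up 2.016/439.017 = 0.0046 of the mass, i.e. 0.46%.

0.46 mass %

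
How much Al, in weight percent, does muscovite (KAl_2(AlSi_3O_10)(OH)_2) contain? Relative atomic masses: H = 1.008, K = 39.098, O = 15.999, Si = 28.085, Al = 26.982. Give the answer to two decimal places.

Formula mass = 1*39.098 + 3*26.982 + 3*28.085 + 12*15.999 + 2*1.008 = 398.303 g/mol, of which 80.946 g is Al.
So Al makes up 80.946/398.303 = 0.2032 of the mass, i.e. 20.32%.

20.32 weight percent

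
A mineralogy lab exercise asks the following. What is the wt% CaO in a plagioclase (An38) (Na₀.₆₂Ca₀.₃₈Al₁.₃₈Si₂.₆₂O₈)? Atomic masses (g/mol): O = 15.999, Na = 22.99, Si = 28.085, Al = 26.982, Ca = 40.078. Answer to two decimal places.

M(Na₀.₆₂Ca₀.₃₈Al₁.₃₈Si₂.₆₂O₈) = 268.293 g/mol; M(CaO) = 56.077 g/mol.
Moles CaO per formula unit = 0.38 Ca ÷ 1 = 0.3800.
CaO fraction = (0.3800 × 56.077) / 268.293 = 21.309/268.293 = 0.0794.

7.94 wt%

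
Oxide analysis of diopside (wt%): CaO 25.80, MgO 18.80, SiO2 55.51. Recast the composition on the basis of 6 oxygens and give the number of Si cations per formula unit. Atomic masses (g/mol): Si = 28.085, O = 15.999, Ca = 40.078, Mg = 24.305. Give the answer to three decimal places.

25.80 wt% CaO ÷ 56.077 g/mol = 0.46008 mol, giving 0.46008 Ca and 0.46008 O.
18.80 wt% MgO ÷ 40.304 g/mol = 0.46645 mol, giving 0.46645 Mg and 0.46645 O.
55.51 wt% SiO2 ÷ 60.083 g/mol = 0.92389 mol, giving 0.92389 Si and 1.84778 O.
Oxygen sums to 2.77431; scaling by 6/2.77431 = 2.16270 puts the formula on 6 O.
Si: 0.92389 × 2.16270 = 1.998 atoms per formula unit.

1.998 Si apfu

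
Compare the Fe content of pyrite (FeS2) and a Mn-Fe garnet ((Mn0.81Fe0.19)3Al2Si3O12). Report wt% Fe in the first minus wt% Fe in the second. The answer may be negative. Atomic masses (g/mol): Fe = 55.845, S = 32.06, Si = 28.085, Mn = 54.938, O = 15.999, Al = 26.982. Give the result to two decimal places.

First mineral: 55.845 g Fe in 119.965 g formula = 46.55 wt% Fe.
Second mineral: 31.832 g Fe in 495.538 g formula = 6.42 wt% Fe.
46.55% − 6.42% gives a difference of 40.13 percentage points.

40.13 percentage points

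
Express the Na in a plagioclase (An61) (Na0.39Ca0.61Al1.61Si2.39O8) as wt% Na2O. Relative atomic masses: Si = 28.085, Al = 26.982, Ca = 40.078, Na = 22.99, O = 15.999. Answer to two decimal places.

4.44 wt%

M(Na0.39Ca0.61Al1.61Si2.39O8) = 271.970 g/mol; M(Na2O) = 61.979 g/mol.
Moles Na2O per formula unit = 0.39 Na ÷ 2 = 0.1950.
Na2O fraction = (0.1950 × 61.979) / 271.970 = 12.086/271.970 = 0.0444.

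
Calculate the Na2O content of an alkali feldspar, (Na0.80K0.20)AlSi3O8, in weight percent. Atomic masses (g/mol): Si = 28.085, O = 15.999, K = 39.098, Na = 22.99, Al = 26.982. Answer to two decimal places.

9.34 wt%

M((Na0.80K0.20)AlSi3O8) = 265.441 g/mol; M(Na2O) = 61.979 g/mol.
Moles Na2O per formula unit = 0.80 Na ÷ 2 = 0.4000.
Na2O fraction = (0.4000 × 61.979) / 265.441 = 24.792/265.441 = 0.0934.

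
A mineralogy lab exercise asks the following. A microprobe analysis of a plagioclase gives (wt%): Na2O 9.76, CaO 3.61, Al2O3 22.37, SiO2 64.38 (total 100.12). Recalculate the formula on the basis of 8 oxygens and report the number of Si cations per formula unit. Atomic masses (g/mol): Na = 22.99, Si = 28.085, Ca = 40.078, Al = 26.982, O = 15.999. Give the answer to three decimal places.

Na2O (M=61.979): mol = 0.15747; Na = 0.31494, O = 0.15747.
CaO (M=56.077): mol = 0.06438; Ca = 0.06438, O = 0.06438.
Al2O3 (M=101.961): mol = 0.21940; Al = 0.43880, O = 0.65820.
SiO2 (M=60.083): mol = 1.07152; Si = 1.07152, O = 2.14304.
ΣO = 3.02309; factor = 8/ΣO = 2.64630.
Si apfu = 1.07152 × 2.64630 = 2.836.

2.836 Si apfu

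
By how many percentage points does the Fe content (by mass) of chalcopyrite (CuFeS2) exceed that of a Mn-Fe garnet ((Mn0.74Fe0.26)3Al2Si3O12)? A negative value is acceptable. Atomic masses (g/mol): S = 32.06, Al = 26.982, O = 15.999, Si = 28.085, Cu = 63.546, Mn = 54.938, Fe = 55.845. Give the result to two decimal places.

21.64 percentage points

M(CuFeS2) = 183.511 g/mol, so wt% Fe = 55.845/183.511 × 100 = 30.43%.
M((Mn0.74Fe0.26)3Al2Si3O12) = 495.728 g/mol, so wt% Fe = 43.559/495.728 × 100 = 8.79%.
30.43 − 8.79 = 21.64 pp.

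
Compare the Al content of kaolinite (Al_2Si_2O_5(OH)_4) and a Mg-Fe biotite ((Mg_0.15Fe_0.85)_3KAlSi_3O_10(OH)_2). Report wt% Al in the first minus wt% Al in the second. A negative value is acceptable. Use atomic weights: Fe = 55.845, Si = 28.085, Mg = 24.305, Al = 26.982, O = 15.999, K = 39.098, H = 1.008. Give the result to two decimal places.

M(Al_2Si_2O_5(OH)_4) = 258.157 g/mol, so wt% Al = 53.964/258.157 × 100 = 20.90%.
M((Mg_0.15Fe_0.85)_3KAlSi_3O_10(OH)_2) = 497.681 g/mol, so wt% Al = 26.982/497.681 × 100 = 5.42%.
20.90 − 5.42 = 15.48 pp.

15.48 percentage points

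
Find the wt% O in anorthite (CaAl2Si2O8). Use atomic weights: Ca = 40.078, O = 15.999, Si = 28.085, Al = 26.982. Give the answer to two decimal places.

Molar mass of CaAl2Si2O8: 1*40.078 + 2*26.982 + 2*28.085 + 8*15.999 = 278.204 g/mol.
Mass of O per formula unit: 8 × 15.999 = 127.992 g.
Weight fraction O = 127.992 / 278.204 = 0.4601.

46.01 weight percent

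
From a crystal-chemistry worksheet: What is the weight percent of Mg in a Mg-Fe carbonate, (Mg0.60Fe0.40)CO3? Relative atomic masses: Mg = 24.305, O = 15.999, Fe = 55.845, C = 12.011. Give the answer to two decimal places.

15.05 mass %

Molar mass of (Mg0.60Fe0.40)CO3: 0.60·24.305 + 0.40·55.845 + 1·12.011 + 3·15.999 = 96.929 g/mol.
Mass of Mg per formula unit: 0.60 × 24.305 = 14.583 g.
Weight fraction Mg = 14.583 / 96.929 = 0.1505.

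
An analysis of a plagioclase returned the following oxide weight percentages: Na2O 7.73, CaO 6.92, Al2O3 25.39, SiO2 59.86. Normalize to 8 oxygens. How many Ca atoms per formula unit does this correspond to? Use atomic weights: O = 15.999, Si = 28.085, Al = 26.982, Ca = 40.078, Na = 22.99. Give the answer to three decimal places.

0.330 Ca apfu

7.73 wt% Na2O ÷ 61.979 g/mol = 0.12472 mol, giving 0.24944 Na and 0.12472 O.
6.92 wt% CaO ÷ 56.077 g/mol = 0.12340 mol, giving 0.12340 Ca and 0.12340 O.
25.39 wt% Al2O3 ÷ 101.961 g/mol = 0.24902 mol, giving 0.49804 Al and 0.74706 O.
59.86 wt% SiO2 ÷ 60.083 g/mol = 0.99629 mol, giving 0.99629 Si and 1.99258 O.
Oxygen sums to 2.98776; scaling by 8/2.98776 = 2.67759 puts the formula on 8 O.
Ca: 0.12340 × 2.67759 = 0.330 atoms per formula unit.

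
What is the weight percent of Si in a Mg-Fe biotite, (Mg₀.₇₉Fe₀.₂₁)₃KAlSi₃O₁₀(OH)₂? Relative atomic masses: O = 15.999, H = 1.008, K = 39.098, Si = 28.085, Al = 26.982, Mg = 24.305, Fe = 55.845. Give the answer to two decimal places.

Molar mass of (Mg₀.₇₉Fe₀.₂₁)₃KAlSi₃O₁₀(OH)₂: 2.37×24.305 + 0.63×55.845 + 1×39.098 + 1×26.982 + 3×28.085 + 12×15.999 + 2×1.008 = 437.124 g/mol.
Mass of Si per formula unit: 3 × 28.085 = 84.255 g.
Weight fraction Si = 84.255 / 437.124 = 0.1927.

19.27 wt%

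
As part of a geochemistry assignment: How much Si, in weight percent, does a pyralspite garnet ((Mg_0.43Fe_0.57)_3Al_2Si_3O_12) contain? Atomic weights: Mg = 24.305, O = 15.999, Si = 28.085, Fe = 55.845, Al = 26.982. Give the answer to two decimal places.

18.43 weight percent

Molar mass of (Mg_0.43Fe_0.57)_3Al_2Si_3O_12: 1.29*24.305 + 1.71*55.845 + 2*26.982 + 3*28.085 + 12*15.999 = 457.055 g/mol.
Mass of Si per formula unit: 3 × 28.085 = 84.255 g.
Weight fraction Si = 84.255 / 457.055 = 0.1843.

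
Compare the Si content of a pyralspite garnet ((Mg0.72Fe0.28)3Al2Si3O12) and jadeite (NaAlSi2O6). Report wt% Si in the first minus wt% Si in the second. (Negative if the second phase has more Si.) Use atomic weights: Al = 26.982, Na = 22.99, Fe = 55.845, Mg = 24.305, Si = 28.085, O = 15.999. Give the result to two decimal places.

-8.18 percentage points

First mineral: 84.255 g Si in 429.616 g formula = 19.61 wt% Si.
Second mineral: 56.170 g Si in 202.136 g formula = 27.79 wt% Si.
19.61% − 27.79% gives a difference of -8.18 percentage points.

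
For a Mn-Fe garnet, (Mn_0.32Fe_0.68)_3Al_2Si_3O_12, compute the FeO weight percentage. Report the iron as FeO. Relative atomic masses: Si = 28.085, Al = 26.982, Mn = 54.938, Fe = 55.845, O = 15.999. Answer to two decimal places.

M((Mn_0.32Fe_0.68)_3Al_2Si_3O_12) = 496.871 g/mol; M(FeO) = 71.844 g/mol.
Moles FeO per formula unit = 2.04 Fe ÷ 1 = 2.0400.
FeO fraction = (2.0400 × 71.844) / 496.871 = 146.562/496.871 = 0.2950.

29.50 wt%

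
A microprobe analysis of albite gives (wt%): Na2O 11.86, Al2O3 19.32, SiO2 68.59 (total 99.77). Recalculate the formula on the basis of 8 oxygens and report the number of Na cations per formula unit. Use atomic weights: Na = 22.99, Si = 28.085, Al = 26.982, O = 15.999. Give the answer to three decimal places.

1.006 Na apfu

Na2O: 11.86/61.979 = 0.19136 mol → 0.38272 mol Na, 0.19136 mol O.
Al2O3: 19.32/101.961 = 0.18948 mol → 0.37896 mol Al, 0.56844 mol O.
SiO2: 68.59/60.083 = 1.14159 mol → 1.14159 mol Si, 2.28318 mol O.
Total oxygen = 3.04298 mol. Normalization factor = 8/3.04298 = 2.62900.
Na per 8 O = 0.38272 × 2.62900 = 1.006.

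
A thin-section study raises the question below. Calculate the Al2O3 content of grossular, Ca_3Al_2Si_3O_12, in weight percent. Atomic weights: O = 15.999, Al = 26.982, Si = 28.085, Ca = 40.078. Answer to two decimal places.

22.64 wt%

M(Ca_3Al_2Si_3O_12) = 450.441 g/mol; M(Al2O3) = 101.961 g/mol.
Moles Al2O3 per formula unit = 2 Al ÷ 2 = 1.0000.
Al2O3 fraction = (1.0000 × 101.961) / 450.441 = 101.961/450.441 = 0.2264.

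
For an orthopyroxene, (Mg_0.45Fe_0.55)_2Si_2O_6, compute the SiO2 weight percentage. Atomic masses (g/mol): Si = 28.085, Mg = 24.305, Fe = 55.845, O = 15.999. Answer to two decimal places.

51.03 wt%

Formula mass = 235.468 g/mol.
2 Si → 2.0000 mol SiO2 per formula unit; M(SiO2) = 60.083, so SiO2 mass = 120.166 g.
120.166/235.468 × 100 = 51.03 wt%.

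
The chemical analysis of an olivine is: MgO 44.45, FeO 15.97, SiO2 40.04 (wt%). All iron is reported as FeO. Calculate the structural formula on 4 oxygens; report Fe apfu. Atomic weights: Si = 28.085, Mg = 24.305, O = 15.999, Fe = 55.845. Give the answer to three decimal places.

0.335 Fe apfu

MgO (M=40.304): mol = 1.10287; Mg = 1.10287, O = 1.10287.
FeO (M=71.844): mol = 0.22229; Fe = 0.22229, O = 0.22229.
SiO2 (M=60.083): mol = 0.66641; Si = 0.66641, O = 1.33282.
ΣO = 2.65798; factor = 4/ΣO = 1.50490.
Fe apfu = 0.22229 × 1.50490 = 0.335.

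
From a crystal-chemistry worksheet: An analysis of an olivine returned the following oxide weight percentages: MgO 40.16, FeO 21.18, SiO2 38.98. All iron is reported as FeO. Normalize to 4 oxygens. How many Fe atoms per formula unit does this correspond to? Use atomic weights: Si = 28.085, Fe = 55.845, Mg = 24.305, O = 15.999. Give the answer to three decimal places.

MgO (M=40.304): mol = 0.99643; Mg = 0.99643, O = 0.99643.
FeO (M=71.844): mol = 0.29481; Fe = 0.29481, O = 0.29481.
SiO2 (M=60.083): mol = 0.64877; Si = 0.64877, O = 1.29754.
ΣO = 2.58878; factor = 4/ΣO = 1.54513.
Fe apfu = 0.29481 × 1.54513 = 0.456.

0.456 Fe apfu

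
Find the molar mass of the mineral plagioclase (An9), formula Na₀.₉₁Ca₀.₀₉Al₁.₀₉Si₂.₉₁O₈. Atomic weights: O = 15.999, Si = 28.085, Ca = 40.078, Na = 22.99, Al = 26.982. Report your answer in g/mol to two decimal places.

M = 0.91×22.99 + 0.09×40.078 + 1.09×26.982 + 2.91×28.085 + 8×15.999

263.66 g/mol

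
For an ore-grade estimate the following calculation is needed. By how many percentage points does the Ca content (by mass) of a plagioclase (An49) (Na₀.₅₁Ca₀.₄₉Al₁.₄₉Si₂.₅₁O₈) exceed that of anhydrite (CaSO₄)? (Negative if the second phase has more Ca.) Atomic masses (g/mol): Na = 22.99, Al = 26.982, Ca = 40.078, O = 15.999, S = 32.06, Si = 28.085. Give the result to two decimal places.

-22.17 percentage points

M(Na₀.₅₁Ca₀.₄₉Al₁.₄₉Si₂.₅₁O₈) = 270.052 g/mol, so wt% Ca = 19.638/270.052 × 100 = 7.27%.
M(CaSO₄) = 136.134 g/mol, so wt% Ca = 40.078/136.134 × 100 = 29.44%.
7.27 − 29.44 = -22.17 pp.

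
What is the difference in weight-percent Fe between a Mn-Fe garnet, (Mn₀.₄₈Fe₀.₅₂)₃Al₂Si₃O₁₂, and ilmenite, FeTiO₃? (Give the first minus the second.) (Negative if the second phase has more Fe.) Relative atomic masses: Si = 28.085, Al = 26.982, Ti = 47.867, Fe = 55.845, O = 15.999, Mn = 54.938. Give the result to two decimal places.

-19.26 percentage points

M((Mn₀.₄₈Fe₀.₅₂)₃Al₂Si₃O₁₂) = 496.436 g/mol, so wt% Fe = 87.118/496.436 × 100 = 17.55%.
M(FeTiO₃) = 151.709 g/mol, so wt% Fe = 55.845/151.709 × 100 = 36.81%.
17.55 − 36.81 = -19.26 pp.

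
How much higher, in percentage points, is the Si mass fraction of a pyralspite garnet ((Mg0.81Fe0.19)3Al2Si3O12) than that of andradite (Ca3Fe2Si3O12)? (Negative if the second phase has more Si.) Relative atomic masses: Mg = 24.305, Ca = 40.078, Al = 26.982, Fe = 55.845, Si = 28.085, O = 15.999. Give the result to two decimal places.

3.43 percentage points

Si in (Mg0.81Fe0.19)3Al2Si3O12: molar mass 421.100 g/mol; 3×28.085 = 84.255 g → 20.01 wt%.
Si in Ca3Fe2Si3O12: molar mass 508.167 g/mol; 3×28.085 = 84.255 g → 16.58 wt%.
Difference = 20.01 − 16.58 = 3.43 percentage points.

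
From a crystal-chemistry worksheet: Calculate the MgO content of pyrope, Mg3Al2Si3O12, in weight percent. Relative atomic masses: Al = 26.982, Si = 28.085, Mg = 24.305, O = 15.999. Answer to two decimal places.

Formula mass = 403.122 g/mol.
3 Mg → 3.0000 mol MgO per formula unit; M(MgO) = 40.304, so MgO mass = 120.912 g.
120.912/403.122 × 100 = 29.99 wt%.

29.99 wt%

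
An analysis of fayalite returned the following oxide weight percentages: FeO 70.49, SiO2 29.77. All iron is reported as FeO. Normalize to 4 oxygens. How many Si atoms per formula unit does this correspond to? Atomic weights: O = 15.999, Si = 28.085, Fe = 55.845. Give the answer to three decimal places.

70.49 wt% FeO ÷ 71.844 g/mol = 0.98115 mol, giving 0.98115 Fe and 0.98115 O.
29.77 wt% SiO2 ÷ 60.083 g/mol = 0.49548 mol, giving 0.49548 Si and 0.99096 O.
Oxygen sums to 1.97211; scaling by 4/1.97211 = 2.02828 puts the formula on 4 O.
Si: 0.49548 × 2.02828 = 1.005 atoms per formula unit.

1.005 Si apfu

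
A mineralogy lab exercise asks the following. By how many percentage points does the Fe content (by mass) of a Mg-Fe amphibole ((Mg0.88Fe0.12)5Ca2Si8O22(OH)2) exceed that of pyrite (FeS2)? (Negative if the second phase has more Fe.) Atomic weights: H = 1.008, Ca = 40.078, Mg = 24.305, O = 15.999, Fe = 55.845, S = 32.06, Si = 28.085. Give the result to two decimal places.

First mineral: 33.507 g Fe in 831.277 g formula = 4.03 wt% Fe.
Second mineral: 55.845 g Fe in 119.965 g formula = 46.55 wt% Fe.
4.03% − 46.55% gives a difference of -42.52 percentage points.

-42.52 percentage points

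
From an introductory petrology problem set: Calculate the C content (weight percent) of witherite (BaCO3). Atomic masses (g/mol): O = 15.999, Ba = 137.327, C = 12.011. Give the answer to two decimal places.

M(BaCO3) = 197.335 g/mol.
C contributes 1 × 12.011 = 12.011 g per mole.
12.011/197.335 = 0.0609 → 6.09%.

6.09 weight percent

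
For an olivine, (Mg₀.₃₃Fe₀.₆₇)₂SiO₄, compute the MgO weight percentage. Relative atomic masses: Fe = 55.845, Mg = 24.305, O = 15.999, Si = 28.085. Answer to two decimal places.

Molar mass of (Mg₀.₃₃Fe₀.₆₇)₂SiO₄ = 0.66·24.305 + 1.34·55.845 + 1·28.085 + 4·15.999 = 182.955 g/mol.
Each formula unit contains 0.66 Mg, equivalent to 0.66/1 = 0.6600 mol MgO.
M(MgO) = 1×24.305 + 1×15.999 = 40.304 g/mol.
Mass of MgO per formula unit = 0.6600 × 40.304 = 26.601 g.
MgO wt% = 26.601 / 182.955 × 100 = 14.54%.

14.54 wt%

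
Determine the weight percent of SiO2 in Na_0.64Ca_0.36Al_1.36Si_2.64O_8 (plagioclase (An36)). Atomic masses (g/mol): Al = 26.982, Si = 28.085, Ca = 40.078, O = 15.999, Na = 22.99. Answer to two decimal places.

59.19 wt%

Formula mass = 267.974 g/mol.
2.64 Si → 2.6400 mol SiO2 per formula unit; M(SiO2) = 60.083, so SiO2 mass = 158.619 g.
158.619/267.974 × 100 = 59.19 wt%.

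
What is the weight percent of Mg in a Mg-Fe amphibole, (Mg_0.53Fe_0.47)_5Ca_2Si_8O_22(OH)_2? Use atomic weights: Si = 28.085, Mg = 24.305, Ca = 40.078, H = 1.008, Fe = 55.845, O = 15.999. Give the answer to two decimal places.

Molar mass of (Mg_0.53Fe_0.47)_5Ca_2Si_8O_22(OH)_2: 2.65×24.305 + 2.35×55.845 + 2×40.078 + 8×28.085 + 24×15.999 + 2×1.008 = 886.472 g/mol.
Mass of Mg per formula unit: 2.65 × 24.305 = 64.408 g.
Weight fraction Mg = 64.408 / 886.472 = 0.0727.

7.27 weight percent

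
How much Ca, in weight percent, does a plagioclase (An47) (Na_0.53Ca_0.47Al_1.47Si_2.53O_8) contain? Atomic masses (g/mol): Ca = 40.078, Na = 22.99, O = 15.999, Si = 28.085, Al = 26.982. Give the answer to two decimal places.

6.98 weight percent

Formula mass = 0.53·22.99 + 0.47·40.078 + 1.47·26.982 + 2.53·28.085 + 8·15.999 = 269.732 g/mol, of which 18.837 g is Ca.
So Ca makes up 18.837/269.732 = 0.0698 of the mass, i.e. 6.98%.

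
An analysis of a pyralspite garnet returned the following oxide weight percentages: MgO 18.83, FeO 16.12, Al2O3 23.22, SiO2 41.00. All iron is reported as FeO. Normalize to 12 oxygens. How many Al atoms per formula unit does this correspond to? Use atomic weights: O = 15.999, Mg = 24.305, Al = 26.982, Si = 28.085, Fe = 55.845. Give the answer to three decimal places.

1.995 Al apfu

18.83 wt% MgO ÷ 40.304 g/mol = 0.46720 mol, giving 0.46720 Mg and 0.46720 O.
16.12 wt% FeO ÷ 71.844 g/mol = 0.22438 mol, giving 0.22438 Fe and 0.22438 O.
23.22 wt% Al2O3 ÷ 101.961 g/mol = 0.22773 mol, giving 0.45546 Al and 0.68319 O.
41.00 wt% SiO2 ÷ 60.083 g/mol = 0.68239 mol, giving 0.68239 Si and 1.36478 O.
Oxygen sums to 2.73955; scaling by 12/2.73955 = 4.38028 puts the formula on 12 O.
Al: 0.45546 × 4.38028 = 1.995 atoms per formula unit.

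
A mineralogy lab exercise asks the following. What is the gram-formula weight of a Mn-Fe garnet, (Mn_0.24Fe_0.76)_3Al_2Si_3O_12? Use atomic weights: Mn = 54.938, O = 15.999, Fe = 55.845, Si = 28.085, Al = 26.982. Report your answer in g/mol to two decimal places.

497.09 g/mol

The formula mass is the sum 0.72*54.938 + 2.28*55.845 + 2*26.982 + 3*28.085 + 12*15.999.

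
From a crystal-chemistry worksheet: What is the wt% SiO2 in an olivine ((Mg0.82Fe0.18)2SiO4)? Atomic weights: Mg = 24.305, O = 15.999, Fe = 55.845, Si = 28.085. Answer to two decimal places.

39.52 wt%

Formula mass = 152.045 g/mol.
1 Si → 1.0000 mol SiO2 per formula unit; M(SiO2) = 60.083, so SiO2 mass = 60.083 g.
60.083/152.045 × 100 = 39.52 wt%.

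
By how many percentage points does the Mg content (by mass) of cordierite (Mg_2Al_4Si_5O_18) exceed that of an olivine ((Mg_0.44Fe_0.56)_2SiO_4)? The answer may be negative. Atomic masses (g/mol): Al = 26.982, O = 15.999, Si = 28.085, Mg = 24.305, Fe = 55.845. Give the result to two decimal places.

-3.84 percentage points

M(Mg_2Al_4Si_5O_18) = 584.945 g/mol, so wt% Mg = 48.610/584.945 × 100 = 8.31%.
M((Mg_0.44Fe_0.56)_2SiO_4) = 176.016 g/mol, so wt% Mg = 21.388/176.016 × 100 = 12.15%.
8.31 − 12.15 = -3.84 pp.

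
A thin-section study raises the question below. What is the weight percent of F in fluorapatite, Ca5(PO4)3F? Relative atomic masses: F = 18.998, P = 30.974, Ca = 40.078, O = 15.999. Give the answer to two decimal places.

M(Ca5(PO4)3F) = 504.298 g/mol.
F contributes 1 × 18.998 = 18.998 g per mole.
18.998/504.298 = 0.0377 → 3.77%.

3.77 wt%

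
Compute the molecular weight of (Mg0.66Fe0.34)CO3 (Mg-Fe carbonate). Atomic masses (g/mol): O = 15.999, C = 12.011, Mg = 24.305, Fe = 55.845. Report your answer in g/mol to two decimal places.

M = 0.66(24.305) + 0.34(55.845) + 1(12.011) + 3(15.999)

95.04 g/mol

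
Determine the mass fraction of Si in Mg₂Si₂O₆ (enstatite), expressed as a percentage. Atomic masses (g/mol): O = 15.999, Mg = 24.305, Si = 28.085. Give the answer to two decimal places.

27.98 wt%

Molar mass of Mg₂Si₂O₆: 2×24.305 + 2×28.085 + 6×15.999 = 200.774 g/mol.
Mass of Si per formula unit: 2 × 28.085 = 56.170 g.
Weight fraction Si = 56.170 / 200.774 = 0.2798.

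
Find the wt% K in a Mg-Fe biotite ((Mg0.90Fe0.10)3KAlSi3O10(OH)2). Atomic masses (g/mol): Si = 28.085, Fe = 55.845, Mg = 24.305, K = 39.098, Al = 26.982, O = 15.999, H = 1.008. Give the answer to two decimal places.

9.16 weight percent

Molar mass of (Mg0.90Fe0.10)3KAlSi3O10(OH)2: 2.70·24.305 + 0.30·55.845 + 1·39.098 + 1·26.982 + 3·28.085 + 12·15.999 + 2·1.008 = 426.716 g/mol.
Mass of K per formula unit: 1 × 39.098 = 39.098 g.
Weight fraction K = 39.098 / 426.716 = 0.0916.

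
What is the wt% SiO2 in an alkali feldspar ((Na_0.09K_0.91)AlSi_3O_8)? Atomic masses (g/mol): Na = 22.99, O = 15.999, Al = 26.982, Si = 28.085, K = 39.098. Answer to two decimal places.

65.10 wt%

Molar mass of (Na_0.09K_0.91)AlSi_3O_8 = 0.09·22.99 + 0.91·39.098 + 1·26.982 + 3·28.085 + 8·15.999 = 276.877 g/mol.
Each formula unit contains 3 Si, equivalent to 3/1 = 3.0000 mol SiO2.
M(SiO2) = 1×28.085 + 2×15.999 = 60.083 g/mol.
Mass of SiO2 per formula unit = 3.0000 × 60.083 = 180.249 g.
SiO2 wt% = 180.249 / 276.877 × 100 = 65.10%.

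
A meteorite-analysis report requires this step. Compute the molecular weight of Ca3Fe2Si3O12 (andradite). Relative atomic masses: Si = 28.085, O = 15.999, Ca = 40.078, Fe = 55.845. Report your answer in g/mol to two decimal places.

508.17 g/mol

M = 3×40.078 + 2×55.845 + 3×28.085 + 12×15.999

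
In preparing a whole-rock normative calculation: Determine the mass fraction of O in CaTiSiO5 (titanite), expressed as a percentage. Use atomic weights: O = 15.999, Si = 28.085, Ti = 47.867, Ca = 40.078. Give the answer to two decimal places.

40.81 wt%

Formula mass = 1×40.078 + 1×47.867 + 1×28.085 + 5×15.999 = 196.025 g/mol, of which 79.995 g is O.
So O makes up 79.995/196.025 = 0.4081 of the mass, i.e. 40.81%.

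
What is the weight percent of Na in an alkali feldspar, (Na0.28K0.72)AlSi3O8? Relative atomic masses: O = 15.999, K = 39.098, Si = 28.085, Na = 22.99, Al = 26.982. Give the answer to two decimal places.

2.35 mass %

Formula mass = 0.28·22.99 + 0.72·39.098 + 1·26.982 + 3·28.085 + 8·15.999 = 273.817 g/mol, of which 6.437 g is Na.
So Na makes up 6.437/273.817 = 0.0235 of the mass, i.e. 2.35%.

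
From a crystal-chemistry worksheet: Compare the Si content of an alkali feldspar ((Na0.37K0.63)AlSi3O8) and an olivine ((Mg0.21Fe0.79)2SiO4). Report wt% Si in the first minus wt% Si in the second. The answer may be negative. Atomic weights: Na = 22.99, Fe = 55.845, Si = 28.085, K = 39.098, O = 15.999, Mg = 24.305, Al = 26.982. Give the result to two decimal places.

16.19 percentage points

First mineral: 84.255 g Si in 272.367 g formula = 30.93 wt% Si.
Second mineral: 28.085 g Si in 190.524 g formula = 14.74 wt% Si.
30.93% − 14.74% gives a difference of 16.19 percentage points.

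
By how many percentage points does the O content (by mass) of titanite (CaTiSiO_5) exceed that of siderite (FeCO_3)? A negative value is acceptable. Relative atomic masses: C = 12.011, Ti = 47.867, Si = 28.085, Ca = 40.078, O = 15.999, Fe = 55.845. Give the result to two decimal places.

M(CaTiSiO_5) = 196.025 g/mol, so wt% O = 79.995/196.025 × 100 = 40.81%.
M(FeCO_3) = 115.853 g/mol, so wt% O = 47.997/115.853 × 100 = 41.43%.
40.81 − 41.43 = -0.62 pp.

-0.62 percentage points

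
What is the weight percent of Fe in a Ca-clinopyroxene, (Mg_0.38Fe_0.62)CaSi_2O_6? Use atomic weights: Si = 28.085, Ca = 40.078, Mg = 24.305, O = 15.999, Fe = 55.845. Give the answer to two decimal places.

Molar mass of (Mg_0.38Fe_0.62)CaSi_2O_6: 0.38·24.305 + 0.62·55.845 + 1·40.078 + 2·28.085 + 6·15.999 = 236.102 g/mol.
Mass of Fe per formula unit: 0.62 × 55.845 = 34.624 g.
Weight fraction Fe = 34.624 / 236.102 = 0.1466.

14.66 mass %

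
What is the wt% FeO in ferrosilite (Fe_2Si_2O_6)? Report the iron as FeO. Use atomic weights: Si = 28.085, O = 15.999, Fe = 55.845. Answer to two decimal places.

Molar mass of Fe_2Si_2O_6 = 2*55.845 + 2*28.085 + 6*15.999 = 263.854 g/mol.
Each formula unit contains 2 Fe, equivalent to 2/1 = 2.0000 mol FeO.
M(FeO) = 1×55.845 + 1×15.999 = 71.844 g/mol.
Mass of FeO per formula unit = 2.0000 × 71.844 = 143.688 g.
FeO wt% = 143.688 / 263.854 × 100 = 54.46%.

54.46 wt%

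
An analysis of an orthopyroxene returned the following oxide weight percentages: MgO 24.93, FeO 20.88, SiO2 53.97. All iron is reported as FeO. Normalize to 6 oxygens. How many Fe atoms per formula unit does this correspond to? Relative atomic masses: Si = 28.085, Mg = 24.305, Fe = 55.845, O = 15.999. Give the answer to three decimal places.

0.644 Fe apfu

24.93 wt% MgO ÷ 40.304 g/mol = 0.61855 mol, giving 0.61855 Mg and 0.61855 O.
20.88 wt% FeO ÷ 71.844 g/mol = 0.29063 mol, giving 0.29063 Fe and 0.29063 O.
53.97 wt% SiO2 ÷ 60.083 g/mol = 0.89826 mol, giving 0.89826 Si and 1.79652 O.
Oxygen sums to 2.70570; scaling by 6/2.70570 = 2.21754 puts the formula on 6 O.
Fe: 0.29063 × 2.21754 = 0.644 atoms per formula unit.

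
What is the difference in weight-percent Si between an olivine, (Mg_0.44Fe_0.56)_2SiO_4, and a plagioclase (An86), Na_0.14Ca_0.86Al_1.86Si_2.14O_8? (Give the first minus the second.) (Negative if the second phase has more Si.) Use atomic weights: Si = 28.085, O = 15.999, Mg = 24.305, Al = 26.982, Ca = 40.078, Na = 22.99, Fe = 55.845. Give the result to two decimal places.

First mineral: 28.085 g Si in 176.016 g formula = 15.96 wt% Si.
Second mineral: 60.102 g Si in 275.966 g formula = 21.78 wt% Si.
15.96% − 21.78% gives a difference of -5.82 percentage points.

-5.82 percentage points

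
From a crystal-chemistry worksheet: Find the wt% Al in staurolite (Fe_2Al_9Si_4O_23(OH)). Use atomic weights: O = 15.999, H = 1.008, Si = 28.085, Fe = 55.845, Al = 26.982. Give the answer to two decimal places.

28.51 mass %

Formula mass = 2×55.845 + 9×26.982 + 4×28.085 + 24×15.999 + 1×1.008 = 851.852 g/mol, of which 242.838 g is Al.
So Al makes up 242.838/851.852 = 0.2851 of the mass, i.e. 28.51%.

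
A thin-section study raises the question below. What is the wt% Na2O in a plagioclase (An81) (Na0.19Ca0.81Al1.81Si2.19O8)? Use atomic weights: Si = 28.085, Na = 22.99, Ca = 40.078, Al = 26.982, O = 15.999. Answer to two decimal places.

M(Na0.19Ca0.81Al1.81Si2.19O8) = 275.167 g/mol; M(Na2O) = 61.979 g/mol.
Moles Na2O per formula unit = 0.19 Na ÷ 2 = 0.0950.
Na2O fraction = (0.0950 × 61.979) / 275.167 = 5.888/275.167 = 0.0214.

2.14 wt%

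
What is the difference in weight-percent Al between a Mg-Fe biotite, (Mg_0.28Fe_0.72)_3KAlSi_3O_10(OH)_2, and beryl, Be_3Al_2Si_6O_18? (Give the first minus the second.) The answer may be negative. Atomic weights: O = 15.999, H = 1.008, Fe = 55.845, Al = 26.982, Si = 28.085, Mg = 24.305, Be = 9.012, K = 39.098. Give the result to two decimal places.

-4.48 percentage points

First mineral: 26.982 g Al in 485.380 g formula = 5.56 wt% Al.
Second mineral: 53.964 g Al in 537.492 g formula = 10.04 wt% Al.
5.56% − 10.04% gives a difference of -4.48 percentage points.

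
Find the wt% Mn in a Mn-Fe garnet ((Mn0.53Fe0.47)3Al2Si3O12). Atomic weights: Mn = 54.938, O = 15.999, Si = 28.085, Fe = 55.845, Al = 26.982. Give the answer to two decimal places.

M((Mn0.53Fe0.47)3Al2Si3O12) = 496.300 g/mol.
Mn contributes 1.59 × 54.938 = 87.351 g per mole.
87.351/496.300 = 0.1760 → 17.60%.

17.60 weight percent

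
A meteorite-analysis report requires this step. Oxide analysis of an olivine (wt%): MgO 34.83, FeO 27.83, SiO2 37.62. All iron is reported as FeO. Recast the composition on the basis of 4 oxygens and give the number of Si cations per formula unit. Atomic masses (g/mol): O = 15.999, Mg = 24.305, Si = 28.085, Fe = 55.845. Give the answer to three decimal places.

MgO (M=40.304): mol = 0.86418; Mg = 0.86418, O = 0.86418.
FeO (M=71.844): mol = 0.38737; Fe = 0.38737, O = 0.38737.
SiO2 (M=60.083): mol = 0.62613; Si = 0.62613, O = 1.25226.
ΣO = 2.50381; factor = 4/ΣO = 1.59757.
Si apfu = 0.62613 × 1.59757 = 1.000.

1.000 Si apfu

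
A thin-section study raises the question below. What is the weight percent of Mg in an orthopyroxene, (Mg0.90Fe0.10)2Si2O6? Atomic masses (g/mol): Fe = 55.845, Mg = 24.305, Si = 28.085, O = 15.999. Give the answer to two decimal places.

Formula mass = 1.80×24.305 + 0.20×55.845 + 2×28.085 + 6×15.999 = 207.082 g/mol, of which 43.749 g is Mg.
So Mg makes up 43.749/207.082 = 0.2113 of the mass, i.e. 21.13%.

21.13 wt%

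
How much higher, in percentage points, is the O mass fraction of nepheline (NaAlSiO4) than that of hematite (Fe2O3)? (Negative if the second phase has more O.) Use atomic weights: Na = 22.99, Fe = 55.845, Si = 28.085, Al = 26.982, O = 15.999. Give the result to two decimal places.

First mineral: 63.996 g O in 142.053 g formula = 45.05 wt% O.
Second mineral: 47.997 g O in 159.687 g formula = 30.06 wt% O.
45.05% − 30.06% gives a difference of 14.99 percentage points.

14.99 percentage points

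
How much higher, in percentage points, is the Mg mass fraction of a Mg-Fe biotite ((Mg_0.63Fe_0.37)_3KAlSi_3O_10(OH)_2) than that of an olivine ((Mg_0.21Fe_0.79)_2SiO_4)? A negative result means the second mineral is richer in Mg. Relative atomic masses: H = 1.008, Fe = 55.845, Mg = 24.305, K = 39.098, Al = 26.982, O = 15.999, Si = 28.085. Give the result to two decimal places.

Mg in (Mg_0.63Fe_0.37)_3KAlSi_3O_10(OH)_2: molar mass 452.263 g/mol; 1.89×24.305 = 45.936 g → 10.16 wt%.
Mg in (Mg_0.21Fe_0.79)_2SiO_4: molar mass 190.524 g/mol; 0.42×24.305 = 10.208 g → 5.36 wt%.
Difference = 10.16 − 5.36 = 4.80 percentage points.

4.80 percentage points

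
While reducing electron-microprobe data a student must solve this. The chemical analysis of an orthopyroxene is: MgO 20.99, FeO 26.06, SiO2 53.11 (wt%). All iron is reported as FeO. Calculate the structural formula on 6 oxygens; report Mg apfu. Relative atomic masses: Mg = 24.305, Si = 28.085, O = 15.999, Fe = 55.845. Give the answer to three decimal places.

20.99 wt% MgO ÷ 40.304 g/mol = 0.52079 mol, giving 0.52079 Mg and 0.52079 O.
26.06 wt% FeO ÷ 71.844 g/mol = 0.36273 mol, giving 0.36273 Fe and 0.36273 O.
53.11 wt% SiO2 ÷ 60.083 g/mol = 0.88394 mol, giving 0.88394 Si and 1.76788 O.
Oxygen sums to 2.65140; scaling by 6/2.65140 = 2.26296 puts the formula on 6 O.
Mg: 0.52079 × 2.26296 = 1.179 atoms per formula unit.

1.179 Mg apfu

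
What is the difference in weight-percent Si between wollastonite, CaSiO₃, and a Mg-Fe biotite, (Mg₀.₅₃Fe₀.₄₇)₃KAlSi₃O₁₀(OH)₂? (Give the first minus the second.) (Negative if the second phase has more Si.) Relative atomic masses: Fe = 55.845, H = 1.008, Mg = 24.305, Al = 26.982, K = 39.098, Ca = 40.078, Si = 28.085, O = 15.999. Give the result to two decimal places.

5.93 percentage points

M(CaSiO₃) = 116.160 g/mol, so wt% Si = 28.085/116.160 × 100 = 24.18%.
M((Mg₀.₅₃Fe₀.₄₇)₃KAlSi₃O₁₀(OH)₂) = 461.725 g/mol, so wt% Si = 84.255/461.725 × 100 = 18.25%.
24.18 − 18.25 = 5.93 pp.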